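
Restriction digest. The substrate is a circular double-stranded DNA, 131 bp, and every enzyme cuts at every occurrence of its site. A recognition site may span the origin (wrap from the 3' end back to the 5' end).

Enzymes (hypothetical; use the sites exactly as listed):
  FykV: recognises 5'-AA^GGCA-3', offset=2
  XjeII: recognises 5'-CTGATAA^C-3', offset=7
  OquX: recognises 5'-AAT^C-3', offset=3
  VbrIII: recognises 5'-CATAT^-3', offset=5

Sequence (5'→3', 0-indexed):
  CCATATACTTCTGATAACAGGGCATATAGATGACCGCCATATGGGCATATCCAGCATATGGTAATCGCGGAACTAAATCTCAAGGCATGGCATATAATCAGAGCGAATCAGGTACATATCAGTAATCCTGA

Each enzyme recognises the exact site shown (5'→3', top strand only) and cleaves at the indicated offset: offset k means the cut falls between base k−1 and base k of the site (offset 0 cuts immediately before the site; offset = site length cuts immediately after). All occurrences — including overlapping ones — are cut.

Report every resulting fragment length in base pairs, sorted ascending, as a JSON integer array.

Per-enzyme occurrences:
  FykV (AAGGCA, off=2): starts [81] → cuts [83]
  XjeII (CTGATAAC, off=7): starts [10] → cuts [17]
  OquX (AATC, off=3): starts [62, 75, 95, 105, 123] → cuts [65, 78, 98, 108, 126]
  VbrIII (CATAT, off=5): starts [1, 22, 37, 45, 54, 90, 114] → cuts [6, 27, 42, 50, 59, 95, 119]

All cut coordinates (distinct, sorted): [6, 17, 27, 42, 50, 59, 65, 78, 83, 95, 98, 108, 119, 126]

Fragments:
  6→17: 11 bp
  17→27: 10 bp
  27→42: 15 bp
  42→50: 8 bp
  50→59: 9 bp
  59→65: 6 bp
  65→78: 13 bp
  78→83: 5 bp
  83→95: 12 bp
  95→98: 3 bp
  98→108: 10 bp
  108→119: 11 bp
  119→126: 7 bp
  126→6 (wrap): 131-126+6 = 11 bp

[3,5,6,7,8,9,10,10,11,11,11,12,13,15]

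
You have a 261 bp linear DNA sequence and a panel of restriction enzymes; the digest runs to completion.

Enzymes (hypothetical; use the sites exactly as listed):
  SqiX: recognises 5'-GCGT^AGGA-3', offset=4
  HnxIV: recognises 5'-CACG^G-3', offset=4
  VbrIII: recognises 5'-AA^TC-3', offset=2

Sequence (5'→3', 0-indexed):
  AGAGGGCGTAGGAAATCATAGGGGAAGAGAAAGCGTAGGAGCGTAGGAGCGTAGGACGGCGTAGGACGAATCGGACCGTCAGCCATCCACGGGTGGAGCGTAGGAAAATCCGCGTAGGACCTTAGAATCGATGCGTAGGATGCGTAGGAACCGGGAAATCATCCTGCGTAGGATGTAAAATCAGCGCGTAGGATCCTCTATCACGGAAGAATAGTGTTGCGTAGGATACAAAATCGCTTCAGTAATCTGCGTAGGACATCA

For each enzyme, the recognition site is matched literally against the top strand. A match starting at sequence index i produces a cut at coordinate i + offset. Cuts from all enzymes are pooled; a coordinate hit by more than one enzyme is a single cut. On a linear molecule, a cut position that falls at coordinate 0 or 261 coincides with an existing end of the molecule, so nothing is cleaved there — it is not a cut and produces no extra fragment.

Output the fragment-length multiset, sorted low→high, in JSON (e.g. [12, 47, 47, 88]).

[6,7,7,7,8,8,8,9,9,9,9,9,10,10,11,11,11,12,12,13,16,17,21,21]

Site scan:
  SqiX (GCGTAGGA, off=4): starts [5, 32, 40, 48, 58, 97, 111, 132, 141, 165, 185, 218, 248] → cuts [9, 36, 44, 52, 62, 101, 115, 136, 145, 169, 189, 222, 252]
  HnxIV (CACGG, off=4): starts [87, 201] → cuts [91, 205]
  VbrIII (AATC, off=2): starts [13, 68, 106, 125, 156, 178, 231, 243] → cuts [15, 70, 108, 127, 158, 180, 233, 245]

Pooled cuts: [9, 15, 36, 44, 52, 62, 70, 91, 101, 108, 115, 127, 136, 145, 158, 169, 180, 189, 205, 222, 233, 245, 252]

Fragments:
  [0,9): 9 bp
  [9,15): 6 bp
  [15,36): 21 bp
  [36,44): 8 bp
  [44,52): 8 bp
  [52,62): 10 bp
  [62,70): 8 bp
  [70,91): 21 bp
  [91,101): 10 bp
  [101,108): 7 bp
  [108,115): 7 bp
  [115,127): 12 bp
  [127,136): 9 bp
  [136,145): 9 bp
  [145,158): 13 bp
  [158,169): 11 bp
  [169,180): 11 bp
  [180,189): 9 bp
  [189,205): 16 bp
  [205,222): 17 bp
  [222,233): 11 bp
  [233,245): 12 bp
  [245,252): 7 bp
  [252,261): 9 bp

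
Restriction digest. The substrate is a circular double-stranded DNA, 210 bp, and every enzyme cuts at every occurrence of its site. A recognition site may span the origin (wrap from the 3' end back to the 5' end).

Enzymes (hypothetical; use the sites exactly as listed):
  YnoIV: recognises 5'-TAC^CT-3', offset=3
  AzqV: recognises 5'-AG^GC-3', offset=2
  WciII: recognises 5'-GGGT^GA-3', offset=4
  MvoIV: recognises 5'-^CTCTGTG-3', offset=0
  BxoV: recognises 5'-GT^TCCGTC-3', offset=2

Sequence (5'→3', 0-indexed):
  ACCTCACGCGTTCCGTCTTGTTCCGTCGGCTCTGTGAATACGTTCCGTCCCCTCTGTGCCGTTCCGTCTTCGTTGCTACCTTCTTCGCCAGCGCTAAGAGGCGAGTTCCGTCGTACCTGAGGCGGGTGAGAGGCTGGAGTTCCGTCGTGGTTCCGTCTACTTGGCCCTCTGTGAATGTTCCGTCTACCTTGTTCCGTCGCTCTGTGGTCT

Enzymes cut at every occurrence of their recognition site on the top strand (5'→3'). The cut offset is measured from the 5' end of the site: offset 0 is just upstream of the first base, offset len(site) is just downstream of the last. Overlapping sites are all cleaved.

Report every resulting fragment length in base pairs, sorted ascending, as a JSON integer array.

[5,5,5,6,6,7,8,8,8,9,9,10,10,11,11,12,13,14,15,17,21]

Site scan:
  YnoIV (TACCT, off=3): starts [76, 113, 184, 209] → cuts [2, 79, 116, 187]
  AzqV (AGGC, off=2): starts [98, 119, 130] → cuts [100, 121, 132]
  WciII (GGGTGA, off=4): starts [123] → cuts [127]
  MvoIV (CTCTGTG, off=0): starts [29, 51, 166, 199] → cuts [29, 51, 166, 199]
  BxoV (GTTCCGTC, off=2): starts [9, 19, 41, 60, 104, 138, 149, 176, 190] → cuts [11, 21, 43, 62, 106, 140, 151, 178, 192]

Pooled cuts: [2, 11, 21, 29, 43, 51, 62, 79, 100, 106, 116, 121, 127, 132, 140, 151, 166, 178, 187, 192, 199]

Fragments:
  2→11: 9 bp
  11→21: 10 bp
  21→29: 8 bp
  29→43: 14 bp
  43→51: 8 bp
  51→62: 11 bp
  62→79: 17 bp
  79→100: 21 bp
  100→106: 6 bp
  106→116: 10 bp
  116→121: 5 bp
  121→127: 6 bp
  127→132: 5 bp
  132→140: 8 bp
  140→151: 11 bp
  151→166: 15 bp
  166→178: 12 bp
  178→187: 9 bp
  187→192: 5 bp
  192→199: 7 bp
  199→2 (wrap): 210-199+2 = 13 bp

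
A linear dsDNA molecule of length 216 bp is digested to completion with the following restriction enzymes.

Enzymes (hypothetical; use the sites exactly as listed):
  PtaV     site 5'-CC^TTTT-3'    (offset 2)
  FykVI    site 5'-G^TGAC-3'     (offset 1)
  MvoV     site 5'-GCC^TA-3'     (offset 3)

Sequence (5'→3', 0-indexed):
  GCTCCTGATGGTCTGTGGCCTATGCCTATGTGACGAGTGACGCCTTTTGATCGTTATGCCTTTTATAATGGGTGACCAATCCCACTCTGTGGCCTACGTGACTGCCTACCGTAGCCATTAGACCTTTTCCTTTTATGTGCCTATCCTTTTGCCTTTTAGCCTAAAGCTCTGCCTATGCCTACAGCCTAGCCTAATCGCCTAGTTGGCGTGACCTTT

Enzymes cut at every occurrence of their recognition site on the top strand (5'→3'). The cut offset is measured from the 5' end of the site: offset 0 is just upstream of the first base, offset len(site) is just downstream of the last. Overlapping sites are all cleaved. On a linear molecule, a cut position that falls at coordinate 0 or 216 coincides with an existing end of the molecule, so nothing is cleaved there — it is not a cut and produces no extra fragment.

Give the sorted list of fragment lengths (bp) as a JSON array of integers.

Scan for sites:
  PtaV CCTTTT/2: at [42, 58, 122, 128, 144, 151] ⇒ [44, 60, 124, 130, 146, 153]
  FykVI GTGAC/1: at [29, 36, 71, 97, 207] ⇒ [30, 37, 72, 98, 208]
  MvoV GCCTA/3: at [17, 23, 91, 103, 138, 158, 170, 176, 183, 188, 196] ⇒ [20, 26, 94, 106, 141, 161, 173, 179, 186, 191, 199]

All cut coordinates (distinct, sorted): [20, 26, 30, 37, 44, 60, 72, 94, 98, 106, 124, 130, 141, 146, 153, 161, 173, 179, 186, 191, 199, 208]

Fragment lengths:
  [0,20): 20 bp
  [20,26): 6 bp
  [26,30): 4 bp
  [30,37): 7 bp
  [37,44): 7 bp
  [44,60): 16 bp
  [60,72): 12 bp
  [72,94): 22 bp
  [94,98): 4 bp
  [98,106): 8 bp
  [106,124): 18 bp
  [124,130): 6 bp
  [130,141): 11 bp
  [141,146): 5 bp
  [146,153): 7 bp
  [153,161): 8 bp
  [161,173): 12 bp
  [173,179): 6 bp
  [179,186): 7 bp
  [186,191): 5 bp
  [191,199): 8 bp
  [199,208): 9 bp
  [208,216): 8 bp

[4,4,5,5,6,6,6,7,7,7,7,8,8,8,8,9,11,12,12,16,18,20,22]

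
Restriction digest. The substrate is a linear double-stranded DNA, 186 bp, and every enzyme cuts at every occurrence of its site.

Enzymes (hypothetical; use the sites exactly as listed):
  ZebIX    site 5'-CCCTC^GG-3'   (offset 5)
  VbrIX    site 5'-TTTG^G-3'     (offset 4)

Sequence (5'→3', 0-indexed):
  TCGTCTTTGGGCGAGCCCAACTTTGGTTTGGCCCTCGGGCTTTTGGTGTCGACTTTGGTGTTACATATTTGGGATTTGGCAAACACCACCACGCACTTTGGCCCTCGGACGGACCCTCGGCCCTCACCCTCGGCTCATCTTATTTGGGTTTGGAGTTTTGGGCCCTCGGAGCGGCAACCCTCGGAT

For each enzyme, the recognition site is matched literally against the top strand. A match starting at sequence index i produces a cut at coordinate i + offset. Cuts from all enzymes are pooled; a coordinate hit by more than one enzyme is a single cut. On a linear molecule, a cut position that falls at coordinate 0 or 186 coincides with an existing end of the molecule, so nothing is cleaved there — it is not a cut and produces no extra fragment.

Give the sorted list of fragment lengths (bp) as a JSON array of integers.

Scan for sites:
  ZebIX CCCTCGG/5: at [31, 101, 113, 126, 162, 177] ⇒ [36, 106, 118, 131, 167, 182]
  VbrIX TTTGG/4: at [5, 21, 26, 41, 53, 67, 74, 96, 142, 148, 156] ⇒ [9, 25, 30, 45, 57, 71, 78, 100, 146, 152, 160]

All cut coordinates (distinct, sorted): [9, 25, 30, 36, 45, 57, 71, 78, 100, 106, 118, 131, 146, 152, 160, 167, 182]

Fragments:
  [0,9): 9 bp
  [9,25): 16 bp
  [25,30): 5 bp
  [30,36): 6 bp
  [36,45): 9 bp
  [45,57): 12 bp
  [57,71): 14 bp
  [71,78): 7 bp
  [78,100): 22 bp
  [100,106): 6 bp
  [106,118): 12 bp
  [118,131): 13 bp
  [131,146): 15 bp
  [146,152): 6 bp
  [152,160): 8 bp
  [160,167): 7 bp
  [167,182): 15 bp
  [182,186): 4 bp

[4,5,6,6,6,7,7,8,9,9,12,12,13,14,15,15,16,22]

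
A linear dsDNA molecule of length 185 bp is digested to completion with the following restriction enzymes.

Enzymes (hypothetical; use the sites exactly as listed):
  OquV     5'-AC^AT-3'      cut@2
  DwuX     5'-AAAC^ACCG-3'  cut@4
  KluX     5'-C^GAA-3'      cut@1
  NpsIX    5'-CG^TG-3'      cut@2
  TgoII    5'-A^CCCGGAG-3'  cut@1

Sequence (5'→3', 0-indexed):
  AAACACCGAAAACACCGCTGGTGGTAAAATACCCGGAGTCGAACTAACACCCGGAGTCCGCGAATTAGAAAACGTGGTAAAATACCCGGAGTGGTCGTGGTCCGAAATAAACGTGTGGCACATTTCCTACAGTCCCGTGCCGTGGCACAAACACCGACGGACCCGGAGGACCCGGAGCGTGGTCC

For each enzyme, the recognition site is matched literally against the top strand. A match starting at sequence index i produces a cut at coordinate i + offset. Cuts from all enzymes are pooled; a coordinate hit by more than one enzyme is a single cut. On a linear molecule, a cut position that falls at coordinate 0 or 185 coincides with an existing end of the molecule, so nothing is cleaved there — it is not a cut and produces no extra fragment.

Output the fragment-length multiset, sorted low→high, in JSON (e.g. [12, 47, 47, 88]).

Scan for sites:
  OquV ACAT/2: at [119] ⇒ [121]
  DwuX AAACACCG/4: at [0, 9, 148] ⇒ [4, 13, 152]
  KluX CGAA/1: at [6, 39, 60, 102] ⇒ [7, 40, 61, 103]
  NpsIX CGTG/2: at [72, 95, 111, 135, 140, 177] ⇒ [74, 97, 113, 137, 142, 179]
  TgoII ACCCGGAG/1: at [30, 48, 83, 160, 169] ⇒ [31, 49, 84, 161, 170]

All cut coordinates (distinct, sorted): [4, 7, 13, 31, 40, 49, 61, 74, 84, 97, 103, 113, 121, 137, 142, 152, 161, 170, 179]

Fragments:
  [0,4): 4 bp
  [4,7): 3 bp
  [7,13): 6 bp
  [13,31): 18 bp
  [31,40): 9 bp
  [40,49): 9 bp
  [49,61): 12 bp
  [61,74): 13 bp
  [74,84): 10 bp
  [84,97): 13 bp
  [97,103): 6 bp
  [103,113): 10 bp
  [113,121): 8 bp
  [121,137): 16 bp
  [137,142): 5 bp
  [142,152): 10 bp
  [152,161): 9 bp
  [161,170): 9 bp
  [170,179): 9 bp
  [179,185): 6 bp

[3,4,5,6,6,6,8,9,9,9,9,9,10,10,10,12,13,13,16,18]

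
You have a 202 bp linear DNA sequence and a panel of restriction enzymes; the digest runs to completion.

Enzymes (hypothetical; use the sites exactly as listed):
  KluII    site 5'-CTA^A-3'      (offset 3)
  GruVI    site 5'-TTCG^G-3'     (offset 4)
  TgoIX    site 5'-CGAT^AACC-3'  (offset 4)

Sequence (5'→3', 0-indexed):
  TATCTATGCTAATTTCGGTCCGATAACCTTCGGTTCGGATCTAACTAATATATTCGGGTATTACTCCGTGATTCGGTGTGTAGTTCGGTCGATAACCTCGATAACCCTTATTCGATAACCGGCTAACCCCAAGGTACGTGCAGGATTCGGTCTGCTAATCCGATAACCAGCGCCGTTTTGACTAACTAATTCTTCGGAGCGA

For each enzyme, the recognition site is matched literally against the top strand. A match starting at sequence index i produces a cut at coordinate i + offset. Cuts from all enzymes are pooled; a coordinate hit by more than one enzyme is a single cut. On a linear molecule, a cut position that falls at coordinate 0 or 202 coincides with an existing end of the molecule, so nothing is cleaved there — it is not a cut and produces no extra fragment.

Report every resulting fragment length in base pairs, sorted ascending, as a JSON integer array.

[4,4,5,6,6,6,6,7,7,8,8,8,9,9,9,11,12,14,19,20,24]

Per-enzyme occurrences:
  KluII (CTAA, off=3): starts [8, 40, 44, 122, 154, 181, 185] → cuts [11, 43, 47, 125, 157, 184, 188]
  GruVI (TTCGG, off=4): starts [13, 28, 33, 52, 71, 83, 145, 192] → cuts [17, 32, 37, 56, 75, 87, 149, 196]
  TgoIX (CGATAACC, off=4): starts [20, 89, 98, 112, 160] → cuts [24, 93, 102, 116, 164]

All cut coordinates (distinct, sorted): [11, 17, 24, 32, 37, 43, 47, 56, 75, 87, 93, 102, 116, 125, 149, 157, 164, 184, 188, 196]

Fragment lengths:
  [0,11): 11 bp
  [11,17): 6 bp
  [17,24): 7 bp
  [24,32): 8 bp
  [32,37): 5 bp
  [37,43): 6 bp
  [43,47): 4 bp
  [47,56): 9 bp
  [56,75): 19 bp
  [75,87): 12 bp
  [87,93): 6 bp
  [93,102): 9 bp
  [102,116): 14 bp
  [116,125): 9 bp
  [125,149): 24 bp
  [149,157): 8 bp
  [157,164): 7 bp
  [164,184): 20 bp
  [184,188): 4 bp
  [188,196): 8 bp
  [196,202): 6 bp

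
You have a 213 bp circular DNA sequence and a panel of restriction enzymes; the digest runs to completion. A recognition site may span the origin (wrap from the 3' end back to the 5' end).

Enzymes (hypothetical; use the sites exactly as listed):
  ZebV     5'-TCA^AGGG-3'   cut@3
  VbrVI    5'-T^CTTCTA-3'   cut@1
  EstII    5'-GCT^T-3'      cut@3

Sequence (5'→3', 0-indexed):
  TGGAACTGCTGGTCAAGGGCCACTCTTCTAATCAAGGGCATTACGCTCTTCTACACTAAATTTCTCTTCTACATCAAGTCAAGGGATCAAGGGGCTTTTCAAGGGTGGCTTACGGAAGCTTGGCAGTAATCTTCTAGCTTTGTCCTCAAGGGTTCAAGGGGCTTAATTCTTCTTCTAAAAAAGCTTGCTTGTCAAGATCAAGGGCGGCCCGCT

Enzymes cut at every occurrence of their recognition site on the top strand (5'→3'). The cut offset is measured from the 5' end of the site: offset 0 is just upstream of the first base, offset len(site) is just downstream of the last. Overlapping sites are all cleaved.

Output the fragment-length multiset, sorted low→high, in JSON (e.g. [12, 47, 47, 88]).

[4,5,7,7,8,8,8,9,9,9,9,10,10,10,11,13,13,14,15,16,18]

Site scan:
  ZebV TCAAGGG/3: at [12, 31, 78, 86, 98, 145, 153, 197] ⇒ [15, 34, 81, 89, 101, 148, 156, 200]
  VbrVI TCTTCTA/1: at [23, 46, 64, 129, 170] ⇒ [24, 47, 65, 130, 171]
  EstII GCTT/3: at [93, 107, 117, 136, 160, 182, 186, 210] ⇒ [0, 96, 110, 120, 139, 163, 185, 189]

Pooled cuts: [0, 15, 24, 34, 47, 65, 81, 89, 96, 101, 110, 120, 130, 139, 148, 156, 163, 171, 185, 189, 200]

Fragments:
  0→15: 15 bp
  15→24: 9 bp
  24→34: 10 bp
  34→47: 13 bp
  47→65: 18 bp
  65→81: 16 bp
  81→89: 8 bp
  89→96: 7 bp
  96→101: 5 bp
  101→110: 9 bp
  110→120: 10 bp
  120→130: 10 bp
  130→139: 9 bp
  139→148: 9 bp
  148→156: 8 bp
  156→163: 7 bp
  163→171: 8 bp
  171→185: 14 bp
  185→189: 4 bp
  189→200: 11 bp
  200→0 (wrap): 213-200+0 = 13 bp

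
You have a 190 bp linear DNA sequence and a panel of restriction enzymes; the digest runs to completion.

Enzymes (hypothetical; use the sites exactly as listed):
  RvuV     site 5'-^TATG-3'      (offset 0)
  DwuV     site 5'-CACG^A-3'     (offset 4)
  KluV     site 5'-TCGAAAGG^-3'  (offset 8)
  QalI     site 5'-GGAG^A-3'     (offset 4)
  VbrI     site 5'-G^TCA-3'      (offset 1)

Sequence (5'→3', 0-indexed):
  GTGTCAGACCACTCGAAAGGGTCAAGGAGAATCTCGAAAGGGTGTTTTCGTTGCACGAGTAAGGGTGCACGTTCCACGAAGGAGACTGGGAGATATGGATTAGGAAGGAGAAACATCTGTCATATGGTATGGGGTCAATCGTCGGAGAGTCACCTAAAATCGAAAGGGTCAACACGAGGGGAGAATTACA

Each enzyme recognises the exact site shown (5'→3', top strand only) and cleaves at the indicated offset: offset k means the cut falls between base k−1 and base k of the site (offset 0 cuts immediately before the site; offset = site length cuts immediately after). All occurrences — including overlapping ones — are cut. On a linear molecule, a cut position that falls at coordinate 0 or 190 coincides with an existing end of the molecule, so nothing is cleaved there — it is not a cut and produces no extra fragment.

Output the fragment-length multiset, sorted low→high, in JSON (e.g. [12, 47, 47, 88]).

Scan for sites:
  RvuV (TATG, off=0): starts [93, 122, 127] → cuts [93, 122, 127]
  DwuV (CACGA, off=4): starts [53, 74, 172] → cuts [57, 78, 176]
  KluV (TCGAAAGG, off=8): starts [12, 33, 159] → cuts [20, 41, 167]
  QalI (GGAGA, off=4): starts [25, 80, 88, 106, 143, 179] → cuts [29, 84, 92, 110, 147, 183]
  VbrI (GTCA, off=1): starts [2, 20, 118, 133, 148, 167] → cuts [3, 21, 119, 134, 149, 168]

All cut coordinates (distinct, sorted): [3, 20, 21, 29, 41, 57, 78, 84, 92, 93, 110, 119, 122, 127, 134, 147, 149, 167, 168, 176, 183]

Fragments:
  [0,3): 3 bp
  [3,20): 17 bp
  [20,21): 1 bp
  [21,29): 8 bp
  [29,41): 12 bp
  [41,57): 16 bp
  [57,78): 21 bp
  [78,84): 6 bp
  [84,92): 8 bp
  [92,93): 1 bp
  [93,110): 17 bp
  [110,119): 9 bp
  [119,122): 3 bp
  [122,127): 5 bp
  [127,134): 7 bp
  [134,147): 13 bp
  [147,149): 2 bp
  [149,167): 18 bp
  [167,168): 1 bp
  [168,176): 8 bp
  [176,183): 7 bp
  [183,190): 7 bp

[1,1,1,2,3,3,5,6,7,7,7,8,8,8,9,12,13,16,17,17,18,21]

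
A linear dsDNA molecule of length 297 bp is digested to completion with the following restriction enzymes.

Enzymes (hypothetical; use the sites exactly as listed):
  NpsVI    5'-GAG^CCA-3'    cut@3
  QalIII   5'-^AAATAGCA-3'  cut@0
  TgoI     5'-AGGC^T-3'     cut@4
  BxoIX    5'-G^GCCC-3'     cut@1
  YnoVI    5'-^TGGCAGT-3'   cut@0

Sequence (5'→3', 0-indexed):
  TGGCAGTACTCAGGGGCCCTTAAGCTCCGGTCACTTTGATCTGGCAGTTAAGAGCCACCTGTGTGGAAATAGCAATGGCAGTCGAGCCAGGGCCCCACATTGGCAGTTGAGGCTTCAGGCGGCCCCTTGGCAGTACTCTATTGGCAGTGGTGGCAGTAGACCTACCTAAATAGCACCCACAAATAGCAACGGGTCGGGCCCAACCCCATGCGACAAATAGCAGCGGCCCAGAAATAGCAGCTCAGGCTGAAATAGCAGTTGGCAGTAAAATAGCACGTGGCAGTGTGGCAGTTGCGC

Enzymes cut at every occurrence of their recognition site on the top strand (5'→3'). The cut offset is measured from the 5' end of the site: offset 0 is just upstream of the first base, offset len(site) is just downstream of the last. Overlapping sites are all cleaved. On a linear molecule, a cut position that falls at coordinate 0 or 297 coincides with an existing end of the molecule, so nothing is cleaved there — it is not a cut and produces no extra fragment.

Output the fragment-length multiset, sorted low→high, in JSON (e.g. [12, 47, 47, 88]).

Scan for sites:
  NpsVI (GAGCCA, off=3): starts [51, 83] → cuts [54, 86]
  QalIII (AAATAGCA, off=0): starts [66, 167, 180, 214, 231, 249, 267] → cuts [66, 167, 180, 214, 231, 249, 267]
  TgoI (AGGCT, off=4): starts [109, 243] → cuts [113, 247]
  BxoIX (GGCCC, off=1): starts [14, 90, 120, 196, 224] → cuts [15, 91, 121, 197, 225]
  YnoVI (TGGCAGT, off=0): starts [0, 41, 75, 100, 127, 141, 150, 259, 277, 285] → cuts [41, 75, 100, 127, 141, 150, 259, 277, 285] (position 0 is a terminus of the linear molecule — no cut)

All cut coordinates (distinct, sorted): [15, 41, 54, 66, 75, 86, 91, 100, 113, 121, 127, 141, 150, 167, 180, 197, 214, 225, 231, 247, 249, 259, 267, 277, 285]

Fragment lengths:
  [0,15): 15 bp
  [15,41): 26 bp
  [41,54): 13 bp
  [54,66): 12 bp
  [66,75): 9 bp
  [75,86): 11 bp
  [86,91): 5 bp
  [91,100): 9 bp
  [100,113): 13 bp
  [113,121): 8 bp
  [121,127): 6 bp
  [127,141): 14 bp
  [141,150): 9 bp
  [150,167): 17 bp
  [167,180): 13 bp
  [180,197): 17 bp
  [197,214): 17 bp
  [214,225): 11 bp
  [225,231): 6 bp
  [231,247): 16 bp
  [247,249): 2 bp
  [249,259): 10 bp
  [259,267): 8 bp
  [267,277): 10 bp
  [277,285): 8 bp
  [285,297): 12 bp

[2,5,6,6,8,8,8,9,9,9,10,10,11,11,12,12,13,13,13,14,15,16,17,17,17,26]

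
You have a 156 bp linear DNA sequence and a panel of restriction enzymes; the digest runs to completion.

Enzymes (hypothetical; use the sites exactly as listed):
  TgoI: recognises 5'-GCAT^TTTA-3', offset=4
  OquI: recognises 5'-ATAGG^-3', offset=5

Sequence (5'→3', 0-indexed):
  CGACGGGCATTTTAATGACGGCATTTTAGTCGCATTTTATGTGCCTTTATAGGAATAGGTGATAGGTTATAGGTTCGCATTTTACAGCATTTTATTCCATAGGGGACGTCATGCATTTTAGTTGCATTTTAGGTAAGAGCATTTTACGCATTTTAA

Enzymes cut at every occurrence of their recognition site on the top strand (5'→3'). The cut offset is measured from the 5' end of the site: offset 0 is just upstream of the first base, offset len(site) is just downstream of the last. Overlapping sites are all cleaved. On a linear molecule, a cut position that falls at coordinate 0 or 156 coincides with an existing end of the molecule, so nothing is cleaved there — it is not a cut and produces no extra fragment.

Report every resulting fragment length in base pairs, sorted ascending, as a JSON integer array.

Site scan:
  TgoI GCATTTTA/4: at [6, 20, 31, 76, 86, 112, 123, 138, 147] ⇒ [10, 24, 35, 80, 90, 116, 127, 142, 151]
  OquI ATAGG/5: at [48, 54, 61, 68, 98] ⇒ [53, 59, 66, 73, 103]

Pooled cuts: [10, 24, 35, 53, 59, 66, 73, 80, 90, 103, 116, 127, 142, 151]

Fragments:
  [0,10): 10 bp
  [10,24): 14 bp
  [24,35): 11 bp
  [35,53): 18 bp
  [53,59): 6 bp
  [59,66): 7 bp
  [66,73): 7 bp
  [73,80): 7 bp
  [80,90): 10 bp
  [90,103): 13 bp
  [103,116): 13 bp
  [116,127): 11 bp
  [127,142): 15 bp
  [142,151): 9 bp
  [151,156): 5 bp

[5,6,7,7,7,9,10,10,11,11,13,13,14,15,18]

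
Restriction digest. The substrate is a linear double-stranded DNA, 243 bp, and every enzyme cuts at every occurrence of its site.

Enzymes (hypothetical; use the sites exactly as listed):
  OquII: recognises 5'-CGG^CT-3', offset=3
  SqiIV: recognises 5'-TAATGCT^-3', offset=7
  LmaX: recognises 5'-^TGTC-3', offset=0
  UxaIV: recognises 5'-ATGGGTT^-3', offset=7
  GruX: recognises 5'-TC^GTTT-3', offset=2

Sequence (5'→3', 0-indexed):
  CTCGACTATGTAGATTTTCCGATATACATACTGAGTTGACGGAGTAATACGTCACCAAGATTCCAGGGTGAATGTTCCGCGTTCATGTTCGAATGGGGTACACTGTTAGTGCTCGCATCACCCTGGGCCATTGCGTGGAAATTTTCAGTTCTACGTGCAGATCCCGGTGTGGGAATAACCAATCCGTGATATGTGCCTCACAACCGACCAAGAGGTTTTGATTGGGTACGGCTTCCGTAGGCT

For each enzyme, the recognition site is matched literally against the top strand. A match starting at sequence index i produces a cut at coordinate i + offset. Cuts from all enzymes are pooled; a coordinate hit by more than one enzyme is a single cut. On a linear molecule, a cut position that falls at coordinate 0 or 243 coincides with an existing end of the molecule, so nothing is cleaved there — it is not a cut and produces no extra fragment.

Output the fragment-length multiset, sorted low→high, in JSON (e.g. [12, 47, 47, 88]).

Site scan:
  OquII CGGCT/3: at [228] ⇒ [231]
  SqiIV (TAATGCT, off=7): no sites
  LmaX (TGTC, off=0): no sites
  UxaIV (ATGGGTT, off=7): no sites
  GruX (TCGTTT, off=2): no sites

Pooled cuts: [231]

Fragments:
  [0,231): 231 bp
  [231,243): 12 bp

[12,231]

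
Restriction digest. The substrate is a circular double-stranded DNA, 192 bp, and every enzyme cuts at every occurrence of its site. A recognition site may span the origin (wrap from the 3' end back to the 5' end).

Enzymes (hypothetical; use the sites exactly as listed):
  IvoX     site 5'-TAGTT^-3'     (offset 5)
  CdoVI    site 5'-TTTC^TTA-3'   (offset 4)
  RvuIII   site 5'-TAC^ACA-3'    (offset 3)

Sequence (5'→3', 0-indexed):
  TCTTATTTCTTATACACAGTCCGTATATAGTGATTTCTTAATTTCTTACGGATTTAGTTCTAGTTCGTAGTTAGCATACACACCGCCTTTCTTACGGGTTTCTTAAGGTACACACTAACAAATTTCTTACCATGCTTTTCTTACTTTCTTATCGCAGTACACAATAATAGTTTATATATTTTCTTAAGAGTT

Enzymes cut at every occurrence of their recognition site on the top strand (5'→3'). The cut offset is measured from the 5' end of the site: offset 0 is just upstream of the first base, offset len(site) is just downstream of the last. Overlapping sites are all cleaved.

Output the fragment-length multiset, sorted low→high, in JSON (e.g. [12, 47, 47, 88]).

[6,6,7,7,7,8,8,9,11,11,11,12,12,12,14,14,15,22]

Scan for sites:
  IvoX (TAGTT, off=5): starts [54, 60, 67, 167] → cuts [59, 65, 72, 172]
  CdoVI (TTTCTTA, off=4): starts [5, 33, 41, 87, 98, 122, 136, 144, 179, 190] → cuts [2, 9, 37, 45, 91, 102, 126, 140, 148, 183]
  RvuIII (TACACA, off=3): starts [12, 76, 108, 157] → cuts [15, 79, 111, 160]

All cut coordinates (distinct, sorted): [2, 9, 15, 37, 45, 59, 65, 72, 79, 91, 102, 111, 126, 140, 148, 160, 172, 183]

Fragments:
  2→9: 7 bp
  9→15: 6 bp
  15→37: 22 bp
  37→45: 8 bp
  45→59: 14 bp
  59→65: 6 bp
  65→72: 7 bp
  72→79: 7 bp
  79→91: 12 bp
  91→102: 11 bp
  102→111: 9 bp
  111→126: 15 bp
  126→140: 14 bp
  140→148: 8 bp
  148→160: 12 bp
  160→172: 12 bp
  172→183: 11 bp
  183→2 (wrap): 192-183+2 = 11 bp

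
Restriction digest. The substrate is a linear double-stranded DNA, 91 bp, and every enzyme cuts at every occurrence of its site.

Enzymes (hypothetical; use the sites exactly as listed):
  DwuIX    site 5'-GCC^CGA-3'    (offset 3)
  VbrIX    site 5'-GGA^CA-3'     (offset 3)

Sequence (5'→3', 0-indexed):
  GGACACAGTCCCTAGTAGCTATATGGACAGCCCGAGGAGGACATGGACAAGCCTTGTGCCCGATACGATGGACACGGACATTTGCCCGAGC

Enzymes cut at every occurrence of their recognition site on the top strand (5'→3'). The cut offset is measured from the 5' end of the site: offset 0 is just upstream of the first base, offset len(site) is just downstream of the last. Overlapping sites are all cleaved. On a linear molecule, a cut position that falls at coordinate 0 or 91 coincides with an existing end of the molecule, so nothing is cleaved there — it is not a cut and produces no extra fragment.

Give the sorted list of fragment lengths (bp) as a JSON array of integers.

[3,5,5,6,6,8,9,12,13,24]

Site scan:
  DwuIX GCCCGA/3: at [29, 57, 83] ⇒ [32, 60, 86]
  VbrIX GGACA/3: at [0, 24, 38, 44, 69, 75] ⇒ [3, 27, 41, 47, 72, 78]

Pooled cuts: [3, 27, 32, 41, 47, 60, 72, 78, 86]

Fragments:
  [0,3): 3 bp
  [3,27): 24 bp
  [27,32): 5 bp
  [32,41): 9 bp
  [41,47): 6 bp
  [47,60): 13 bp
  [60,72): 12 bp
  [72,78): 6 bp
  [78,86): 8 bp
  [86,91): 5 bp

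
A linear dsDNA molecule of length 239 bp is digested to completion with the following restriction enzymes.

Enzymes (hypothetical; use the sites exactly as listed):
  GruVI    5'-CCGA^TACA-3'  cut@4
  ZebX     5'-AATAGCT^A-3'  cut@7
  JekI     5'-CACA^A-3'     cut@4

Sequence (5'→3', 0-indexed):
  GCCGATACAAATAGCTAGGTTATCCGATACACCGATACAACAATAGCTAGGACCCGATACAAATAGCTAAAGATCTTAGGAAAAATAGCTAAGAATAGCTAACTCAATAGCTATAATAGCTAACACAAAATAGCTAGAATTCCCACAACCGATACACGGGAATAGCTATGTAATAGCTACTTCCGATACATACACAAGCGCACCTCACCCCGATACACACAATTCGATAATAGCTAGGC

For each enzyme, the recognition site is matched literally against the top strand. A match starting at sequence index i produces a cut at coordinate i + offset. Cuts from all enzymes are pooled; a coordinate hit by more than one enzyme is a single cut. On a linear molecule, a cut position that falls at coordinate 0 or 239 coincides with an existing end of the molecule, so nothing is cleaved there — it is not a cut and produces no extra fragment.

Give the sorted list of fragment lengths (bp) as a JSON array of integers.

Per-enzyme occurrences:
  GruVI (CCGATACA, off=4): starts [1, 23, 31, 53, 148, 182, 209] → cuts [5, 27, 35, 57, 152, 186, 213]
  ZebX (AATAGCTA, off=7): starts [9, 41, 61, 83, 93, 105, 114, 128, 160, 171, 228] → cuts [16, 48, 68, 90, 100, 112, 121, 135, 167, 178, 235]
  JekI (CACAA, off=4): starts [123, 143, 192, 217] → cuts [127, 147, 196, 221]

Pooled cuts: [5, 16, 27, 35, 48, 57, 68, 90, 100, 112, 121, 127, 135, 147, 152, 167, 178, 186, 196, 213, 221, 235]

Fragment lengths:
  [0,5): 5 bp
  [5,16): 11 bp
  [16,27): 11 bp
  [27,35): 8 bp
  [35,48): 13 bp
  [48,57): 9 bp
  [57,68): 11 bp
  [68,90): 22 bp
  [90,100): 10 bp
  [100,112): 12 bp
  [112,121): 9 bp
  [121,127): 6 bp
  [127,135): 8 bp
  [135,147): 12 bp
  [147,152): 5 bp
  [152,167): 15 bp
  [167,178): 11 bp
  [178,186): 8 bp
  [186,196): 10 bp
  [196,213): 17 bp
  [213,221): 8 bp
  [221,235): 14 bp
  [235,239): 4 bp

[4,5,5,6,8,8,8,8,9,9,10,10,11,11,11,11,12,12,13,14,15,17,22]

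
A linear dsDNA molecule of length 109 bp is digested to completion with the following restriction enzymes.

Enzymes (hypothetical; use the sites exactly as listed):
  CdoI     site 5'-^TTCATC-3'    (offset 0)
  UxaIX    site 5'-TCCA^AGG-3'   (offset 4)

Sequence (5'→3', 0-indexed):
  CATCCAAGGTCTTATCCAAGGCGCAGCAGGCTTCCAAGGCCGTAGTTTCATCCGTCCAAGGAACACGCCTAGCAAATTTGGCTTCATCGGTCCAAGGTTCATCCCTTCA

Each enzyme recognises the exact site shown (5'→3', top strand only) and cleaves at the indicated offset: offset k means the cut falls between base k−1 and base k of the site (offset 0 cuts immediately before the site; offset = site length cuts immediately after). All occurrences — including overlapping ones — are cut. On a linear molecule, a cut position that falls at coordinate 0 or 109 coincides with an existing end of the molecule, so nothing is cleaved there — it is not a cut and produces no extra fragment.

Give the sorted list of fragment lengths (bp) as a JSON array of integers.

Site scan:
  CdoI TTCATC/0: at [46, 82, 97] ⇒ [46, 82, 97]
  UxaIX TCCAAGG/4: at [2, 14, 32, 54, 90] ⇒ [6, 18, 36, 58, 94]

All cut coordinates (distinct, sorted): [6, 18, 36, 46, 58, 82, 94, 97]

Fragment lengths:
  [0,6): 6 bp
  [6,18): 12 bp
  [18,36): 18 bp
  [36,46): 10 bp
  [46,58): 12 bp
  [58,82): 24 bp
  [82,94): 12 bp
  [94,97): 3 bp
  [97,109): 12 bp

[3,6,10,12,12,12,12,18,24]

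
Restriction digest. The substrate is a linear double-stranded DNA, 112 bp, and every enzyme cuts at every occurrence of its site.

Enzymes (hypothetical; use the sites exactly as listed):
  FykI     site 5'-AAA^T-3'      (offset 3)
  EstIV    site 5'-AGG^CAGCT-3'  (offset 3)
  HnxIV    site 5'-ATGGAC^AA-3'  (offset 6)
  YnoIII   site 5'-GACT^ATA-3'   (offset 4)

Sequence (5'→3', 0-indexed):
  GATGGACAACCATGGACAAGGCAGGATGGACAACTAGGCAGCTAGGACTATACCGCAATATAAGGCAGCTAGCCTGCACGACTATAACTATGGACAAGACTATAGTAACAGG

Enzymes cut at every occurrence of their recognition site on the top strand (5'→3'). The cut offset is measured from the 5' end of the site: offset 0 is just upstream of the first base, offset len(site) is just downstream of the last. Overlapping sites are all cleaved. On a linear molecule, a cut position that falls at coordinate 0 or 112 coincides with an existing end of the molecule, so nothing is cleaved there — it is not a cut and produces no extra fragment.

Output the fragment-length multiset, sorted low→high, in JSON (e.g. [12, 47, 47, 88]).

Per-enzyme occurrences:
  FykI (AAAT, off=3): no sites
  EstIV (AGGCAGCT, off=3): starts [35, 62] → cuts [38, 65]
  HnxIV (ATGGACAA, off=6): starts [1, 11, 25, 89] → cuts [7, 17, 31, 95]
  YnoIII (GACTATA, off=4): starts [45, 79, 97] → cuts [49, 83, 101]

Pooled cuts: [7, 17, 31, 38, 49, 65, 83, 95, 101]

Fragments:
  [0,7): 7 bp
  [7,17): 10 bp
  [17,31): 14 bp
  [31,38): 7 bp
  [38,49): 11 bp
  [49,65): 16 bp
  [65,83): 18 bp
  [83,95): 12 bp
  [95,101): 6 bp
  [101,112): 11 bp

[6,7,7,10,11,11,12,14,16,18]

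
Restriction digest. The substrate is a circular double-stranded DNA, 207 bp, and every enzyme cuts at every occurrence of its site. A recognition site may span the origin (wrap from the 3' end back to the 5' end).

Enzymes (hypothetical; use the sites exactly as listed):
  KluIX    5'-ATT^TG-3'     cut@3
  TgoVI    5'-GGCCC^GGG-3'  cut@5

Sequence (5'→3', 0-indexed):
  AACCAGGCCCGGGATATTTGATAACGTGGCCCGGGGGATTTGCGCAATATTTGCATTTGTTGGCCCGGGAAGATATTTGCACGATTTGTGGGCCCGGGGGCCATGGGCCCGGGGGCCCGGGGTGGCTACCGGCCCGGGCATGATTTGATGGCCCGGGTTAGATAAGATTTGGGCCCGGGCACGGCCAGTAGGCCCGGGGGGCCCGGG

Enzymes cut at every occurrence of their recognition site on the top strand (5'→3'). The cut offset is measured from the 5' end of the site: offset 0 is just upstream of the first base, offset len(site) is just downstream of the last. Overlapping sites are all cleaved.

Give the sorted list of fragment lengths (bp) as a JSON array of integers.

Site scan:
  KluIX (ATTTG, off=3): starts [15, 37, 48, 54, 74, 83, 142, 166] → cuts [18, 40, 51, 57, 77, 86, 145, 169]
  TgoVI (GGCCCGGG, off=5): starts [5, 27, 61, 90, 105, 113, 130, 149, 171, 190, 199] → cuts [10, 32, 66, 95, 110, 118, 135, 154, 176, 195, 204]

All cut coordinates (distinct, sorted): [10, 18, 32, 40, 51, 57, 66, 77, 86, 95, 110, 118, 135, 145, 154, 169, 176, 195, 204]

Fragments:
  10→18: 8 bp
  18→32: 14 bp
  32→40: 8 bp
  40→51: 11 bp
  51→57: 6 bp
  57→66: 9 bp
  66→77: 11 bp
  77→86: 9 bp
  86→95: 9 bp
  95→110: 15 bp
  110→118: 8 bp
  118→135: 17 bp
  135→145: 10 bp
  145→154: 9 bp
  154→169: 15 bp
  169→176: 7 bp
  176→195: 19 bp
  195→204: 9 bp
  204→10 (wrap): 207-204+10 = 13 bp

[6,7,8,8,8,9,9,9,9,9,10,11,11,13,14,15,15,17,19]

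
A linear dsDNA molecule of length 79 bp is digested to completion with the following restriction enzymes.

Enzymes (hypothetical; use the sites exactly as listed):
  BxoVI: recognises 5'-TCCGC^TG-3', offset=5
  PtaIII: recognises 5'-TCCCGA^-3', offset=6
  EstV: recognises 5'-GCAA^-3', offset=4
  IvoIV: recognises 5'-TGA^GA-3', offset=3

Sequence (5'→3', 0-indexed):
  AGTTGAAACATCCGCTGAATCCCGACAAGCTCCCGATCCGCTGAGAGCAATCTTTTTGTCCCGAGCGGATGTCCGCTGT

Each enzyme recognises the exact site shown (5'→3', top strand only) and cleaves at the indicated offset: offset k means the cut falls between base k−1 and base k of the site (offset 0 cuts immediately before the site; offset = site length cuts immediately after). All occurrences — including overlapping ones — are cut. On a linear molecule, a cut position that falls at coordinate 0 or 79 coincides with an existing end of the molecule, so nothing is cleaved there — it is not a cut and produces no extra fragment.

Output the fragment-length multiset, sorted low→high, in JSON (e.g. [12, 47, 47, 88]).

Site scan:
  BxoVI (TCCGCTG, off=5): starts [10, 36, 71] → cuts [15, 41, 76]
  PtaIII (TCCCGA, off=6): starts [19, 30, 58] → cuts [25, 36, 64]
  EstV (GCAA, off=4): starts [46] → cuts [50]
  IvoIV (TGAGA, off=3): starts [41] → cuts [44]

All cut coordinates (distinct, sorted): [15, 25, 36, 41, 44, 50, 64, 76]

Fragments:
  [0,15): 15 bp
  [15,25): 10 bp
  [25,36): 11 bp
  [36,41): 5 bp
  [41,44): 3 bp
  [44,50): 6 bp
  [50,64): 14 bp
  [64,76): 12 bp
  [76,79): 3 bp

[3,3,5,6,10,11,12,14,15]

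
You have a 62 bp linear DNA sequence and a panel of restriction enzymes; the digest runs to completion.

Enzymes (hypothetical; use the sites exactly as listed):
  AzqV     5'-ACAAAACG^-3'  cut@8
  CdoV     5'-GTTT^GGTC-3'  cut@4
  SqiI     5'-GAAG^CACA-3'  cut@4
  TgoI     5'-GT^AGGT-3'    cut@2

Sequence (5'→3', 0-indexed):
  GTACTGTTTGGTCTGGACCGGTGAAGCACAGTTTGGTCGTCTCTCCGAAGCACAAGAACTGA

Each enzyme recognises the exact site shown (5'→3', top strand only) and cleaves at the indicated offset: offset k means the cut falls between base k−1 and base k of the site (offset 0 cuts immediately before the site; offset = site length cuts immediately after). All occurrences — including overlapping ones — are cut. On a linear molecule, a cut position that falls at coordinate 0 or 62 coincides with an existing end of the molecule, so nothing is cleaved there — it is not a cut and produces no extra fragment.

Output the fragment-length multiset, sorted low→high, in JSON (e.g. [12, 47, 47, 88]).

[8,9,12,16,17]

Scan for sites:
  AzqV (ACAAAACG, off=8): no sites
  CdoV GTTTGGTC/4: at [5, 30] ⇒ [9, 34]
  SqiI GAAGCACA/4: at [22, 46] ⇒ [26, 50]
  TgoI (GTAGGT, off=2): no sites

All cut coordinates (distinct, sorted): [9, 26, 34, 50]

Fragment lengths:
  [0,9): 9 bp
  [9,26): 17 bp
  [26,34): 8 bp
  [34,50): 16 bp
  [50,62): 12 bp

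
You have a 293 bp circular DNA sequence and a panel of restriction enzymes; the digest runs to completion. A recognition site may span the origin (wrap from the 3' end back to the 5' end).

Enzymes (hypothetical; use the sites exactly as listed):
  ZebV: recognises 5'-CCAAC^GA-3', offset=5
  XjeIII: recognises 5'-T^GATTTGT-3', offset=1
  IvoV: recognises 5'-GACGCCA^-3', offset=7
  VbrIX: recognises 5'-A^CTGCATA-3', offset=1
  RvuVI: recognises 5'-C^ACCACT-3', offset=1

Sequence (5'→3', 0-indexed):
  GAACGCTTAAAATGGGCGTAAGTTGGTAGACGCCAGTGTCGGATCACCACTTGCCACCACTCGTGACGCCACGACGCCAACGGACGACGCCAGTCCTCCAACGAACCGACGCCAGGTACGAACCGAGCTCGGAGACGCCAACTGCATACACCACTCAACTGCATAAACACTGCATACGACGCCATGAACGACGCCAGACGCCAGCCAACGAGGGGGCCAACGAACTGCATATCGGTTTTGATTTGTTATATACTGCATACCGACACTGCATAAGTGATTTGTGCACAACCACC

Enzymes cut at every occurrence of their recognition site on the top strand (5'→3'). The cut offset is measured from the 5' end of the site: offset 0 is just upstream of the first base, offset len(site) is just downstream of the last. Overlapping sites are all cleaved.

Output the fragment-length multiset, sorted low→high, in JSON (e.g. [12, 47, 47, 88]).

[1,3,6,7,8,8,9,10,10,10,10,11,12,12,12,13,13,13,15,15,16,26,53]

Site scan:
  ZebV (CCAACGA, off=5): starts [97, 204, 216] → cuts [102, 209, 221]
  XjeIII (TGATTTGT, off=1): starts [238, 274] → cuts [239, 275]
  IvoV (GACGCCA, off=7): starts [28, 64, 72, 85, 107, 133, 177, 189, 196] → cuts [35, 71, 79, 92, 114, 140, 184, 196, 203]
  VbrIX (ACTGCATA, off=1): starts [140, 157, 168, 223, 251, 264] → cuts [141, 158, 169, 224, 252, 265]
  RvuVI (CACCACT, off=1): starts [44, 54, 148] → cuts [45, 55, 149]

All cut coordinates (distinct, sorted): [35, 45, 55, 71, 79, 92, 102, 114, 140, 141, 149, 158, 169, 184, 196, 203, 209, 221, 224, 239, 252, 265, 275]

Fragment lengths:
  35→45: 10 bp
  45→55: 10 bp
  55→71: 16 bp
  71→79: 8 bp
  79→92: 13 bp
  92→102: 10 bp
  102→114: 12 bp
  114→140: 26 bp
  140→141: 1 bp
  141→149: 8 bp
  149→158: 9 bp
  158→169: 11 bp
  169→184: 15 bp
  184→196: 12 bp
  196→203: 7 bp
  203→209: 6 bp
  209→221: 12 bp
  221→224: 3 bp
  224→239: 15 bp
  239→252: 13 bp
  252→265: 13 bp
  265→275: 10 bp
  275→35 (wrap): 293-275+35 = 53 bp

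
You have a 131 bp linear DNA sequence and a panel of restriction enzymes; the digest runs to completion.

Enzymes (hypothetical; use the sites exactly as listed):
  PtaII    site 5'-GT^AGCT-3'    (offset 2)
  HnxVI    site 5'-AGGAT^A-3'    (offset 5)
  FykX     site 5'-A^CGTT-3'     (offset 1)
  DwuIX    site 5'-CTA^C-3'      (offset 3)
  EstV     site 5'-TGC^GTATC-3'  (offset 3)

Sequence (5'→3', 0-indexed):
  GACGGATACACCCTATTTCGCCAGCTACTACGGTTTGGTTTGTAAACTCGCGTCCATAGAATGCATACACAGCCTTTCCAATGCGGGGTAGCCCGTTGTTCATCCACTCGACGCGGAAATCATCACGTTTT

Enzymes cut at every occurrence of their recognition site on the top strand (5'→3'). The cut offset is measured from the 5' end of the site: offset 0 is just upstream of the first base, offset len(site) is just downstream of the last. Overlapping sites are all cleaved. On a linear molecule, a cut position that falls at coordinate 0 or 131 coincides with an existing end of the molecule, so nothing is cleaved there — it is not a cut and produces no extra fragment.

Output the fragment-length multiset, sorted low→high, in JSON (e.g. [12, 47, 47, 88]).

Site scan:
  PtaII (GTAGCT, off=2): no sites
  HnxVI (AGGATA, off=5): no sites
  FykX ACGTT/1: at [124] ⇒ [125]
  DwuIX CTAC/3: at [24, 27] ⇒ [27, 30]
  EstV (TGCGTATC, off=3): no sites

Pooled cuts: [27, 30, 125]

Fragments:
  [0,27): 27 bp
  [27,30): 3 bp
  [30,125): 95 bp
  [125,131): 6 bp

[3,6,27,95]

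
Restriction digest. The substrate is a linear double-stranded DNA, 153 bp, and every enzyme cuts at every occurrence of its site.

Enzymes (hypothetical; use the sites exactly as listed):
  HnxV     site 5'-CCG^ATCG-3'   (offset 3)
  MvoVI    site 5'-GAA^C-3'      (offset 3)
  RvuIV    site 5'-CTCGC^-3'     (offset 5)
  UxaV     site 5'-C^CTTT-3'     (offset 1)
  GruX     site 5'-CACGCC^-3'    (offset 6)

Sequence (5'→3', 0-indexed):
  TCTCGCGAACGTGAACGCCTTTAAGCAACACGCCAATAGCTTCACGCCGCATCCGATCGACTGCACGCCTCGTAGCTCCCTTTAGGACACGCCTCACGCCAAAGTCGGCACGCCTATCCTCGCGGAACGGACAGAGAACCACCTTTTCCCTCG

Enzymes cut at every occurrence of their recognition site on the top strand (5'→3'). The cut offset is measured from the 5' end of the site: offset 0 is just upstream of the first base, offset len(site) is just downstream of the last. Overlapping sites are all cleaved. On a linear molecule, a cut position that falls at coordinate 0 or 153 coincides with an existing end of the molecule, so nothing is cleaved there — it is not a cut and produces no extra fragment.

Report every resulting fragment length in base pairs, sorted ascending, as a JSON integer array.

Scan for sites:
  HnxV CCGATCG/3: at [52] ⇒ [55]
  MvoVI GAAC/3: at [6, 12, 124, 135] ⇒ [9, 15, 127, 138]
  RvuIV CTCGC/5: at [1, 118] ⇒ [6, 123]
  UxaV CCTTT/1: at [17, 78, 141] ⇒ [18, 79, 142]
  GruX CACGCC/6: at [28, 42, 63, 87, 94, 108] ⇒ [34, 48, 69, 93, 100, 114]

Pooled cuts: [6, 9, 15, 18, 34, 48, 55, 69, 79, 93, 100, 114, 123, 127, 138, 142]

Fragment lengths:
  [0,6): 6 bp
  [6,9): 3 bp
  [9,15): 6 bp
  [15,18): 3 bp
  [18,34): 16 bp
  [34,48): 14 bp
  [48,55): 7 bp
  [55,69): 14 bp
  [69,79): 10 bp
  [79,93): 14 bp
  [93,100): 7 bp
  [100,114): 14 bp
  [114,123): 9 bp
  [123,127): 4 bp
  [127,138): 11 bp
  [138,142): 4 bp
  [142,153): 11 bp

[3,3,4,4,6,6,7,7,9,10,11,11,14,14,14,14,16]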